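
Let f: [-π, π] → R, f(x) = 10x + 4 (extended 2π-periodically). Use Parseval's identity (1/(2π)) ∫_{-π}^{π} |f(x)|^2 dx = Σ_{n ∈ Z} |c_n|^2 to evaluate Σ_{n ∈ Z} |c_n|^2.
Σ |c_n|^2 = 100π^2/3 + 16

Expand and integrate term by term over [-π, π]:
  ∫ (10x)^2 dx = 100·(2π^3/3); ∫ 2·10·(4)·x dx = 0 (odd integrand); ∫ 4^2 dx = 16·2π.
So (1/(2π)) ∫_{-π}^{π} (10x + 4)^2 dx = 100π^2/3 + 16 = 100π^2/3 + 16.
Parseval ⇒ Σ |c_n|^2 = 100π^2/3 + 16.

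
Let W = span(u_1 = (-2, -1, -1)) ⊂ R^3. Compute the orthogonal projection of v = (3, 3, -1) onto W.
proj_W(v) = (8/3, 4/3, 4/3)

Set up U = [u_1 | ... | u_1] ∈ R^(3×1). The projector onto W = col(U) is P = U (U^T U)^(-1) U^T.
Compute U^T U =
  [6],
and U^T v = (-8).
Solve U^T U · c = U^T v for the coefficients: c = (-4/3). The projection is proj_W(v) = U c.
Check: (v - proj_W(v)) · u_1 = 0  (should be 0).
Result: proj_W(v) = (8/3, 4/3, 4/3).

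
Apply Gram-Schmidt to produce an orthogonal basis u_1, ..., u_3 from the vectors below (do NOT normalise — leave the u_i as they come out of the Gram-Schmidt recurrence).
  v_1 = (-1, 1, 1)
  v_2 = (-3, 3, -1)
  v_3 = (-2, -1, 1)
Orthogonal basis:
  u_1 = (-1, 1, 1)
  u_2 = (-4/3, 4/3, -8/3)
  u_3 = (-3/2, -3/2, 0)

Apply the Gram-Schmidt recurrence
  u_1 = v_1
  u_i = v_i − Σ_{j<i} ((v_i · u_j) / (u_j · u_j)) · u_j.

Step by step this gives:
  u_1 = (-1, 1, 1)
  u_2 = (-4/3, 4/3, -8/3)
  u_3 = (-3/2, -3/2, 0)

Orthogonality check:
  u_2 · u_1 = 0 (should be 0)
  u_3 · u_1 = 0 (should be 0)
  u_3 · u_2 = 0 (should be 0)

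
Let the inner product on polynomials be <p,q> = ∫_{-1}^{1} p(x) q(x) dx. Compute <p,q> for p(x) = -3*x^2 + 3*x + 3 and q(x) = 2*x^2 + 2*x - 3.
<p,q> = -32/5

Expand the product: p(x)·q(x) = -6*x^4 + 21*x^2 - 3*x - 9.
∫_{-1}^{1} of each monomial x^k gives [2/(k+1) if k even, 0 if k odd]. Integrating term-by-term (or equivalently evaluating the antiderivative F(x) = -6*x^5/5 + 7*x^3 - 3*x^2/2 - 9*x at the endpoints):
  F(1) − F(−1) = -47/10 − (17/10) = -32/5.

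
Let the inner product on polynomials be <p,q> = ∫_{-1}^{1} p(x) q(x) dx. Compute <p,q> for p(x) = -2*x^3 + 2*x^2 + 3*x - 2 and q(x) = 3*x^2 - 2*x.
<p,q> = -4

Expand the product: p(x)·q(x) = -6*x^5 + 10*x^4 + 5*x^3 - 12*x^2 + 4*x.
∫_{-1}^{1} of each monomial x^k gives [2/(k+1) if k even, 0 if k odd]. Integrating term-by-term (or equivalently evaluating the antiderivative F(x) = -x^6 + 2*x^5 + 5*x^4/4 - 4*x^3 + 2*x^2 at the endpoints):
  F(1) − F(−1) = 1/4 − (17/4) = -4.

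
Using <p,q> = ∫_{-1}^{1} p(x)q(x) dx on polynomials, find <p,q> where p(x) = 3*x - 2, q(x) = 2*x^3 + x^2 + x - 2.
<p,q> = 166/15

Expand the product: p(x)·q(x) = 6*x^4 - x^3 + x^2 - 8*x + 4.
∫_{-1}^{1} of each monomial x^k gives [2/(k+1) if k even, 0 if k odd]. Integrating term-by-term (or equivalently evaluating the antiderivative F(x) = 6*x^5/5 - x^4/4 + x^3/3 - 4*x^2 + 4*x at the endpoints):
  F(1) − F(−1) = 77/60 − (-587/60) = 166/15.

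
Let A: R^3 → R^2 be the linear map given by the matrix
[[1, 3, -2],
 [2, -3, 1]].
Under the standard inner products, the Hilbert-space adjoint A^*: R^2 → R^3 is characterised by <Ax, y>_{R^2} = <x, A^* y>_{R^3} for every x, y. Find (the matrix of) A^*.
A^* = A^T =
[[1, 2],
 [3, -3],
 [-2, 1]]

For real matrices with standard dot products, the defining identity <Ax, y> = <x, A^* y> gives (Ax)^T y = x^T (A^*) y, i.e. x^T A^T y = x^T (A^*) y. Since this holds for all x, y, we must have A^* = A^T. Therefore
A^* =
[[1, 2],
 [3, -3],
 [-2, 1]].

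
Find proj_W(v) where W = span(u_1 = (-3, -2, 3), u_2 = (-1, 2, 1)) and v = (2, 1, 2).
proj_W(v) = (0, 1, 0)

Set up U = [u_1 | ... | u_2] ∈ R^(3×2). The projector onto W = col(U) is P = U (U^T U)^(-1) U^T.
Compute U^T U =
  [22, 2]
  [2, 6],
and U^T v = (-2, 2).
Solve U^T U · c = U^T v for the coefficients: c = (-1/8, 3/8). The projection is proj_W(v) = U c.
Check: (v - proj_W(v)) · u_1 = 0  (should be 0).
Check: (v - proj_W(v)) · u_2 = 0  (should be 0).
Result: proj_W(v) = (0, 1, 0).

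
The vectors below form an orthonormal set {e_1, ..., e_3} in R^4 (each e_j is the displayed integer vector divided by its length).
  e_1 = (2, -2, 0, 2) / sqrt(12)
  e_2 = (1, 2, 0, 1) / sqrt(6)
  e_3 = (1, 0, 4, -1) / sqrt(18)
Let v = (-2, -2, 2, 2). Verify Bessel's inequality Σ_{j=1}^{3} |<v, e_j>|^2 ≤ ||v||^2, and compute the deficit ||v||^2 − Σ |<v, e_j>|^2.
Σ |<v, e_j>|^2 = 44/9; ||v||^2 = 16; deficit = 100/9

Write each e_j = u_j / sqrt(<u_j, u_j>) where u_j is the displayed integer vector. Then <v, e_j> = <v, u_j> / sqrt(<u_j, u_j>), so |<v, e_j>|^2 = <v, u_j>^2 / <u_j, u_j>.
Coefficients: <v, e_1> = 4/sqrt(12), <v, e_2> = -4/sqrt(6), <v, e_3> = 4/sqrt(18).
Square and sum: Σ |<v, e_j>|^2 = 44/9.
Compute ||v||^2 = v·v = 16.
Deficit = 16 − 44/9 = 100/9 ≥ 0, confirming Bessel's inequality. (The deficit equals ||v − Σ <v,e_j> e_j||^2, the squared distance from v to span{e_j}.)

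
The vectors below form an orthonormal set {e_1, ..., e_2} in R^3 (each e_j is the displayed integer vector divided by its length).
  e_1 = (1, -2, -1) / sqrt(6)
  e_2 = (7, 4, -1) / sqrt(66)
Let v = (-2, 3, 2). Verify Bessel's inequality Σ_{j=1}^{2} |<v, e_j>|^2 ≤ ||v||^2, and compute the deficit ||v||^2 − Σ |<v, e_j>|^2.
Σ |<v, e_j>|^2 = 186/11; ||v||^2 = 17; deficit = 1/11

Write each e_j = u_j / sqrt(<u_j, u_j>) where u_j is the displayed integer vector. Then <v, e_j> = <v, u_j> / sqrt(<u_j, u_j>), so |<v, e_j>|^2 = <v, u_j>^2 / <u_j, u_j>.
Coefficients: <v, e_1> = -10/sqrt(6), <v, e_2> = -4/sqrt(66).
Square and sum: Σ |<v, e_j>|^2 = 186/11.
Compute ||v||^2 = v·v = 17.
Deficit = 17 − 186/11 = 1/11 ≥ 0, confirming Bessel's inequality. (The deficit equals ||v − Σ <v,e_j> e_j||^2, the squared distance from v to span{e_j}.)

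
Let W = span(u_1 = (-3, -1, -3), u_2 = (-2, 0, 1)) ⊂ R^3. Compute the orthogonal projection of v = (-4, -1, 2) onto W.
proj_W(v) = (-353/86, -5/86, 77/43)

Set up U = [u_1 | ... | u_2] ∈ R^(3×2). The projector onto W = col(U) is P = U (U^T U)^(-1) U^T.
Compute U^T U =
  [19, 3]
  [3, 5],
and U^T v = (7, 10).
Solve U^T U · c = U^T v for the coefficients: c = (5/86, 169/86). The projection is proj_W(v) = U c.
Check: (v - proj_W(v)) · u_1 = 0  (should be 0).
Check: (v - proj_W(v)) · u_2 = 0  (should be 0).
Result: proj_W(v) = (-353/86, -5/86, 77/43).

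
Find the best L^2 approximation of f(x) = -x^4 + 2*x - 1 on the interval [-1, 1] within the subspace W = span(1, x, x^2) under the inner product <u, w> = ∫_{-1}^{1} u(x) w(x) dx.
g(x) = -6*x^2/7 + 2*x - 32/35

The best approximation g ∈ W is the orthogonal projection of f onto W. Writing g = a_0 + a_1 x + a_2 x^2, the coefficients solve the normal equations G · a = b where
  G_{ij} = <φ_i, φ_j> and b_i = <f, φ_i>, with φ_0 = 1, φ_1 = x, φ_2 = x^2.
G =
  [2, 0, 2/3]
  [0, 2/3, 0]
  [2/3, 0, 2/5],
b = (-12/5, 4/3, -20/21).
Solving gives a_0 = -32/35, a_1 = 2, a_2 = -6/7, so
  g(x) = -6*x^2/7 + 2*x - 32/35.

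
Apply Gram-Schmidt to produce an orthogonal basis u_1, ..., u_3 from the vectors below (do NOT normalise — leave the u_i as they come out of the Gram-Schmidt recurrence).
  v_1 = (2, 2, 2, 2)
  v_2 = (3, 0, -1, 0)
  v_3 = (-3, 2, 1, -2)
Orthogonal basis:
  u_1 = (2, 2, 2, 2)
  u_2 = (5/2, -1/2, -3/2, -1/2)
  u_3 = (0, 2, 0, -2)

Apply the Gram-Schmidt recurrence
  u_1 = v_1
  u_i = v_i − Σ_{j<i} ((v_i · u_j) / (u_j · u_j)) · u_j.

Step by step this gives:
  u_1 = (2, 2, 2, 2)
  u_2 = (5/2, -1/2, -3/2, -1/2)
  u_3 = (0, 2, 0, -2)

Orthogonality check:
  u_2 · u_1 = 0 (should be 0)
  u_3 · u_1 = 0 (should be 0)
  u_3 · u_2 = 0 (should be 0)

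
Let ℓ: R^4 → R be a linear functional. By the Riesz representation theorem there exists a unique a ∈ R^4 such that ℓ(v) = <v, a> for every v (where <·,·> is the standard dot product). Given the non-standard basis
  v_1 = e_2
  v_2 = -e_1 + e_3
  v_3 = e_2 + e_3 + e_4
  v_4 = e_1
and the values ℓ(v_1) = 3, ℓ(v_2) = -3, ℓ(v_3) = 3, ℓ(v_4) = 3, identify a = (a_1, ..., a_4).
a = (3, 3, 0, 0)

Write a = (a_1, ..., a_4) in the standard basis. For each basis vector v_i, ℓ(v_i) = <v_i, a> is a linear equation in the a_j's. Collect the n equations into a matrix system V a = ℓ, where row i of V is v_i (expressed in the standard basis). Since V is invertible (lower-triangular with 1s on the diagonal, up to permutation), solve by back-substitution:
  V =
[[0, 1, 0, 0],
 [-1, 0, 1, 0],
 [0, 1, 1, 1],
 [1, 0, 0, 0]]
  V a = (3, -3, 3, 3)
Solving gives a = (3, 3, 0, 0).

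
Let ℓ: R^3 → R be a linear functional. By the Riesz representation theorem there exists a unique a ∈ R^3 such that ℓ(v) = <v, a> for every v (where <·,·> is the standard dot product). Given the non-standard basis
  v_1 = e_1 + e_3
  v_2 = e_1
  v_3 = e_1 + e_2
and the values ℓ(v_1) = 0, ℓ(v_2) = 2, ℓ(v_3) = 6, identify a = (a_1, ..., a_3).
a = (2, 4, -2)

Write a = (a_1, ..., a_3) in the standard basis. For each basis vector v_i, ℓ(v_i) = <v_i, a> is a linear equation in the a_j's. Collect the n equations into a matrix system V a = ℓ, where row i of V is v_i (expressed in the standard basis). Since V is invertible (lower-triangular with 1s on the diagonal, up to permutation), solve by back-substitution:
  V =
[[1, 0, 1],
 [1, 0, 0],
 [1, 1, 0]]
  V a = (0, 2, 6)
Solving gives a = (2, 4, -2).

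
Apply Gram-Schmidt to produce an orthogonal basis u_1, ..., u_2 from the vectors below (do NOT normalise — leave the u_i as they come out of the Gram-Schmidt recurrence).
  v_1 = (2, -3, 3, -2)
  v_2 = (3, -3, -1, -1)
Orthogonal basis:
  u_1 = (2, -3, 3, -2)
  u_2 = (25/13, -18/13, -34/13, 1/13)

Apply the Gram-Schmidt recurrence
  u_1 = v_1
  u_i = v_i − Σ_{j<i} ((v_i · u_j) / (u_j · u_j)) · u_j.

Step by step this gives:
  u_1 = (2, -3, 3, -2)
  u_2 = (25/13, -18/13, -34/13, 1/13)

Orthogonality check:
  u_2 · u_1 = 0 (should be 0)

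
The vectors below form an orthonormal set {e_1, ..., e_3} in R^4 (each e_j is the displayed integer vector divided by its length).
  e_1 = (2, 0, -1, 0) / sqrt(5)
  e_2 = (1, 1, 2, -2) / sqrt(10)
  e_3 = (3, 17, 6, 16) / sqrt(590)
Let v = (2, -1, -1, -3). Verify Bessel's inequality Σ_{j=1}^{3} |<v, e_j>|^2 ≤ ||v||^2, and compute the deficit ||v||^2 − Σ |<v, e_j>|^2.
Σ |<v, e_j>|^2 = 865/59; ||v||^2 = 15; deficit = 20/59

Write each e_j = u_j / sqrt(<u_j, u_j>) where u_j is the displayed integer vector. Then <v, e_j> = <v, u_j> / sqrt(<u_j, u_j>), so |<v, e_j>|^2 = <v, u_j>^2 / <u_j, u_j>.
Coefficients: <v, e_1> = 5/sqrt(5), <v, e_2> = 5/sqrt(10), <v, e_3> = -65/sqrt(590).
Square and sum: Σ |<v, e_j>|^2 = 865/59.
Compute ||v||^2 = v·v = 15.
Deficit = 15 − 865/59 = 20/59 ≥ 0, confirming Bessel's inequality. (The deficit equals ||v − Σ <v,e_j> e_j||^2, the squared distance from v to span{e_j}.)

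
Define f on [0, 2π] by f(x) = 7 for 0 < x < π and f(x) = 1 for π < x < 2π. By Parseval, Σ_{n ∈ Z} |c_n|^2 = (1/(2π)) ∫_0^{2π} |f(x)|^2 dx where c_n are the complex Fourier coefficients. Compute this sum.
Σ |c_n|^2 = 25

Parseval equates the L^2 energy of f (normalised by 1/(2π)) with the ℓ^2 sum of its Fourier coefficients: (1/(2π)) ∫_0^{2π} |f|^2 = Σ |c_n|^2.
Compute the left side: (1/(2π)) [∫_0^π 7^2 dx + ∫_π^{2π} 1^2 dx] = (1/(2π)) · (49π + 1π) = (49 + 1)/2 = 25.
So Σ_{n ∈ Z} |c_n|^2 = 25.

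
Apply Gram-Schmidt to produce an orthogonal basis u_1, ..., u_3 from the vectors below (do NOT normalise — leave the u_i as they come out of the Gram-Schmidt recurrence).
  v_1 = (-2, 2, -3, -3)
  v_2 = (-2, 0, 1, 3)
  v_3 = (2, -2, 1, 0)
Orthogonal basis:
  u_1 = (-2, 2, -3, -3)
  u_2 = (-34/13, 8/13, 1/13, 27/13)
  u_3 = (-22/75, -61/75, -17/75, -3/25)

Apply the Gram-Schmidt recurrence
  u_1 = v_1
  u_i = v_i − Σ_{j<i} ((v_i · u_j) / (u_j · u_j)) · u_j.

Step by step this gives:
  u_1 = (-2, 2, -3, -3)
  u_2 = (-34/13, 8/13, 1/13, 27/13)
  u_3 = (-22/75, -61/75, -17/75, -3/25)

Orthogonality check:
  u_2 · u_1 = 0 (should be 0)
  u_3 · u_1 = 0 (should be 0)
  u_3 · u_2 = 0 (should be 0)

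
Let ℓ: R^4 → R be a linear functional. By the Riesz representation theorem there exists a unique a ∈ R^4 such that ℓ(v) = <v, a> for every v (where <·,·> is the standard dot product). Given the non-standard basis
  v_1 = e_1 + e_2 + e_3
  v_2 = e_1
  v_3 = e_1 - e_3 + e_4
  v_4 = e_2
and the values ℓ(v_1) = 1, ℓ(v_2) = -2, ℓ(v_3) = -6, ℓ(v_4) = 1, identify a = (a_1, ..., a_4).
a = (-2, 1, 2, -2)

Write a = (a_1, ..., a_4) in the standard basis. For each basis vector v_i, ℓ(v_i) = <v_i, a> is a linear equation in the a_j's. Collect the n equations into a matrix system V a = ℓ, where row i of V is v_i (expressed in the standard basis). Since V is invertible (lower-triangular with 1s on the diagonal, up to permutation), solve by back-substitution:
  V =
[[1, 1, 1, 0],
 [1, 0, 0, 0],
 [1, 0, -1, 1],
 [0, 1, 0, 0]]
  V a = (1, -2, -6, 1)
Solving gives a = (-2, 1, 2, -2).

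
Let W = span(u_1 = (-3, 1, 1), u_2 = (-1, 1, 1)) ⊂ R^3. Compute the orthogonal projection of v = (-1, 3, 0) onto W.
proj_W(v) = (-1, 3/2, 3/2)

Set up U = [u_1 | ... | u_2] ∈ R^(3×2). The projector onto W = col(U) is P = U (U^T U)^(-1) U^T.
Compute U^T U =
  [11, 5]
  [5, 3],
and U^T v = (6, 4).
Solve U^T U · c = U^T v for the coefficients: c = (-1/4, 7/4). The projection is proj_W(v) = U c.
Check: (v - proj_W(v)) · u_1 = 0  (should be 0).
Check: (v - proj_W(v)) · u_2 = 0  (should be 0).
Result: proj_W(v) = (-1, 3/2, 3/2).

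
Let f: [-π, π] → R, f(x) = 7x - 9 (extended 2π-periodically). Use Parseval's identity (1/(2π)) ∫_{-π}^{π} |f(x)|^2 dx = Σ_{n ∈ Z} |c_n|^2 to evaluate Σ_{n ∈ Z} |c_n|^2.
Σ |c_n|^2 = 49π^2/3 + 81

Expand and integrate term by term over [-π, π]:
  ∫ (7x)^2 dx = 49·(2π^3/3); ∫ 2·7·(-9)·x dx = 0 (odd integrand); ∫ (-9)^2 dx = 81·2π.
So (1/(2π)) ∫_{-π}^{π} (7x - 9)^2 dx = 49π^2/3 + 81 = 49π^2/3 + 81.
Parseval ⇒ Σ |c_n|^2 = 49π^2/3 + 81.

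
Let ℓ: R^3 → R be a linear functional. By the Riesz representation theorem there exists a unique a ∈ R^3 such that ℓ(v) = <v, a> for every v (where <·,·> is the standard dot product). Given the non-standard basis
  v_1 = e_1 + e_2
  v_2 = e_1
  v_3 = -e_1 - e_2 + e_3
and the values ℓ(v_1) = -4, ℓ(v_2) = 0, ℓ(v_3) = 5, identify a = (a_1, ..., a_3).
a = (0, -4, 1)

Write a = (a_1, ..., a_3) in the standard basis. For each basis vector v_i, ℓ(v_i) = <v_i, a> is a linear equation in the a_j's. Collect the n equations into a matrix system V a = ℓ, where row i of V is v_i (expressed in the standard basis). Since V is invertible (lower-triangular with 1s on the diagonal, up to permutation), solve by back-substitution:
  V =
[[1, 1, 0],
 [1, 0, 0],
 [-1, -1, 1]]
  V a = (-4, 0, 5)
Solving gives a = (0, -4, 1).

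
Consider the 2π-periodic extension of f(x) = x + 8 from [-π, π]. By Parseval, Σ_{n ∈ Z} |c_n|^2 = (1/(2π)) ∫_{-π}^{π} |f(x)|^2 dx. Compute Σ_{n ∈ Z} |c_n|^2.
Σ |c_n|^2 = π^2/3 + 64

Expand and integrate term by term over [-π, π]:
  ∫ (x)^2 dx = 1·(2π^3/3); ∫ 2·1·(8)·x dx = 0 (odd integrand); ∫ 8^2 dx = 64·2π.
So (1/(2π)) ∫_{-π}^{π} (x + 8)^2 dx = 1π^2/3 + 64 = π^2/3 + 64.
Parseval ⇒ Σ |c_n|^2 = π^2/3 + 64.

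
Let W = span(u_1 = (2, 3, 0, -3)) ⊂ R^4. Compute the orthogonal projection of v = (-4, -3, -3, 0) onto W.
proj_W(v) = (-17/11, -51/22, 0, 51/22)

Set up U = [u_1 | ... | u_1] ∈ R^(4×1). The projector onto W = col(U) is P = U (U^T U)^(-1) U^T.
Compute U^T U =
  [22],
and U^T v = (-17).
Solve U^T U · c = U^T v for the coefficients: c = (-17/22). The projection is proj_W(v) = U c.
Check: (v - proj_W(v)) · u_1 = 0  (should be 0).
Result: proj_W(v) = (-17/11, -51/22, 0, 51/22).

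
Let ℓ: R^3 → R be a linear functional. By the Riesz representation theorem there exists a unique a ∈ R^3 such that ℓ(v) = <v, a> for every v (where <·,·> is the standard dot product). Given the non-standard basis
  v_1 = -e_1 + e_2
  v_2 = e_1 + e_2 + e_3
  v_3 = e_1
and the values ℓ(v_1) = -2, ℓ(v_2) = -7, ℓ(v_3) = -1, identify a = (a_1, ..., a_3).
a = (-1, -3, -3)

Write a = (a_1, ..., a_3) in the standard basis. For each basis vector v_i, ℓ(v_i) = <v_i, a> is a linear equation in the a_j's. Collect the n equations into a matrix system V a = ℓ, where row i of V is v_i (expressed in the standard basis). Since V is invertible (lower-triangular with 1s on the diagonal, up to permutation), solve by back-substitution:
  V =
[[-1, 1, 0],
 [1, 1, 1],
 [1, 0, 0]]
  V a = (-2, -7, -1)
Solving gives a = (-1, -3, -3).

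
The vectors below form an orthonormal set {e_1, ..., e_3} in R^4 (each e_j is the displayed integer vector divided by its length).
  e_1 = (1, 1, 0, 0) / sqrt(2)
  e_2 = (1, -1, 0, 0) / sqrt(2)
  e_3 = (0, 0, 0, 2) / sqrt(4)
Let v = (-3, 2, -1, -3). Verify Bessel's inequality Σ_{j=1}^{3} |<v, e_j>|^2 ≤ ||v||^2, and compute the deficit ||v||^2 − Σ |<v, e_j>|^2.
Σ |<v, e_j>|^2 = 22; ||v||^2 = 23; deficit = 1

Write each e_j = u_j / sqrt(<u_j, u_j>) where u_j is the displayed integer vector. Then <v, e_j> = <v, u_j> / sqrt(<u_j, u_j>), so |<v, e_j>|^2 = <v, u_j>^2 / <u_j, u_j>.
Coefficients: <v, e_1> = -1/sqrt(2), <v, e_2> = -5/sqrt(2), <v, e_3> = -6/sqrt(4).
Square and sum: Σ |<v, e_j>|^2 = 22.
Compute ||v||^2 = v·v = 23.
Deficit = 23 − 22 = 1 ≥ 0, confirming Bessel's inequality. (The deficit equals ||v − Σ <v,e_j> e_j||^2, the squared distance from v to span{e_j}.)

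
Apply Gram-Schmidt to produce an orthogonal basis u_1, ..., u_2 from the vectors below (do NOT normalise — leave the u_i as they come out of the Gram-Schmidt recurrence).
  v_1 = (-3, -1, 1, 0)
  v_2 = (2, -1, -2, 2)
Orthogonal basis:
  u_1 = (-3, -1, 1, 0)
  u_2 = (1/11, -18/11, -15/11, 2)

Apply the Gram-Schmidt recurrence
  u_1 = v_1
  u_i = v_i − Σ_{j<i} ((v_i · u_j) / (u_j · u_j)) · u_j.

Step by step this gives:
  u_1 = (-3, -1, 1, 0)
  u_2 = (1/11, -18/11, -15/11, 2)

Orthogonality check:
  u_2 · u_1 = 0 (should be 0)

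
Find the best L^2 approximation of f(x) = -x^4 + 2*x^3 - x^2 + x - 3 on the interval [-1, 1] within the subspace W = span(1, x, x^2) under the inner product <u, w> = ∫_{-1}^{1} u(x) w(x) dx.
g(x) = -13*x^2/7 + 11*x/5 - 102/35

The best approximation g ∈ W is the orthogonal projection of f onto W. Writing g = a_0 + a_1 x + a_2 x^2, the coefficients solve the normal equations G · a = b where
  G_{ij} = <φ_i, φ_j> and b_i = <f, φ_i>, with φ_0 = 1, φ_1 = x, φ_2 = x^2.
G =
  [2, 0, 2/3]
  [0, 2/3, 0]
  [2/3, 0, 2/5],
b = (-106/15, 22/15, -94/35).
Solving gives a_0 = -102/35, a_1 = 11/5, a_2 = -13/7, so
  g(x) = -13*x^2/7 + 11*x/5 - 102/35.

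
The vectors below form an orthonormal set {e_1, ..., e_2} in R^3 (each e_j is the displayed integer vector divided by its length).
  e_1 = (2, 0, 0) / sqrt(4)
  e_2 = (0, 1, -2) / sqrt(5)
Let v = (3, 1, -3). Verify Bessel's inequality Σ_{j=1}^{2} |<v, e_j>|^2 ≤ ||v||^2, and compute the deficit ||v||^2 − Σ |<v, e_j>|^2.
Σ |<v, e_j>|^2 = 94/5; ||v||^2 = 19; deficit = 1/5

Write each e_j = u_j / sqrt(<u_j, u_j>) where u_j is the displayed integer vector. Then <v, e_j> = <v, u_j> / sqrt(<u_j, u_j>), so |<v, e_j>|^2 = <v, u_j>^2 / <u_j, u_j>.
Coefficients: <v, e_1> = 6/sqrt(4), <v, e_2> = 7/sqrt(5).
Square and sum: Σ |<v, e_j>|^2 = 94/5.
Compute ||v||^2 = v·v = 19.
Deficit = 19 − 94/5 = 1/5 ≥ 0, confirming Bessel's inequality. (The deficit equals ||v − Σ <v,e_j> e_j||^2, the squared distance from v to span{e_j}.)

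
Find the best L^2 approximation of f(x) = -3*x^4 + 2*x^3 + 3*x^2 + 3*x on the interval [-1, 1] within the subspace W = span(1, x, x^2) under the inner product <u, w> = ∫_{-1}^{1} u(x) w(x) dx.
g(x) = 3*x^2/7 + 21*x/5 + 9/35

The best approximation g ∈ W is the orthogonal projection of f onto W. Writing g = a_0 + a_1 x + a_2 x^2, the coefficients solve the normal equations G · a = b where
  G_{ij} = <φ_i, φ_j> and b_i = <f, φ_i>, with φ_0 = 1, φ_1 = x, φ_2 = x^2.
G =
  [2, 0, 2/3]
  [0, 2/3, 0]
  [2/3, 0, 2/5],
b = (4/5, 14/5, 12/35).
Solving gives a_0 = 9/35, a_1 = 21/5, a_2 = 3/7, so
  g(x) = 3*x^2/7 + 21*x/5 + 9/35.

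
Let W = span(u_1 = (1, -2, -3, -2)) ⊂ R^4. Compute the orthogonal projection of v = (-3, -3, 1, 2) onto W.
proj_W(v) = (-2/9, 4/9, 2/3, 4/9)

Set up U = [u_1 | ... | u_1] ∈ R^(4×1). The projector onto W = col(U) is P = U (U^T U)^(-1) U^T.
Compute U^T U =
  [18],
and U^T v = (-4).
Solve U^T U · c = U^T v for the coefficients: c = (-2/9). The projection is proj_W(v) = U c.
Check: (v - proj_W(v)) · u_1 = 0  (should be 0).
Result: proj_W(v) = (-2/9, 4/9, 2/3, 4/9).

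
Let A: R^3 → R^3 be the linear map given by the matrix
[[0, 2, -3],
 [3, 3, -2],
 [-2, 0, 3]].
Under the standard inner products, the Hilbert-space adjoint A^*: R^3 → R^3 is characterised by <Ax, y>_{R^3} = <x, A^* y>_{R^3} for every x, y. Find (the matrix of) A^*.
A^* = A^T =
[[0, 3, -2],
 [2, 3, 0],
 [-3, -2, 3]]

For real matrices with standard dot products, the defining identity <Ax, y> = <x, A^* y> gives (Ax)^T y = x^T (A^*) y, i.e. x^T A^T y = x^T (A^*) y. Since this holds for all x, y, we must have A^* = A^T. Therefore
A^* =
[[0, 3, -2],
 [2, 3, 0],
 [-3, -2, 3]].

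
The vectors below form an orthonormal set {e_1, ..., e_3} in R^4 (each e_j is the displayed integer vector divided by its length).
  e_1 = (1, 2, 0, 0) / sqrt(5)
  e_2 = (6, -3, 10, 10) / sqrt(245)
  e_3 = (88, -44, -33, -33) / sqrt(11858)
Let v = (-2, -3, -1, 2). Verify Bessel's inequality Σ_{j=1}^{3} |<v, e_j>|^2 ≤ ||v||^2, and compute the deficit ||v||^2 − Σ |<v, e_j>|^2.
Σ |<v, e_j>|^2 = 27/2; ||v||^2 = 18; deficit = 9/2

Write each e_j = u_j / sqrt(<u_j, u_j>) where u_j is the displayed integer vector. Then <v, e_j> = <v, u_j> / sqrt(<u_j, u_j>), so |<v, e_j>|^2 = <v, u_j>^2 / <u_j, u_j>.
Coefficients: <v, e_1> = -8/sqrt(5), <v, e_2> = 7/sqrt(245), <v, e_3> = -77/sqrt(11858).
Square and sum: Σ |<v, e_j>|^2 = 27/2.
Compute ||v||^2 = v·v = 18.
Deficit = 18 − 27/2 = 9/2 ≥ 0, confirming Bessel's inequality. (The deficit equals ||v − Σ <v,e_j> e_j||^2, the squared distance from v to span{e_j}.)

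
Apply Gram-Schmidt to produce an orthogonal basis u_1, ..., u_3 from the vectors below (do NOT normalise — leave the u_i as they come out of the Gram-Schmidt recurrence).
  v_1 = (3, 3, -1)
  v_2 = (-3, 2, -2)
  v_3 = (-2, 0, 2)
Orthogonal basis:
  u_1 = (3, 3, -1)
  u_2 = (-54/19, 41/19, -39/19)
  u_3 = (-76/161, 171/161, 285/161)

Apply the Gram-Schmidt recurrence
  u_1 = v_1
  u_i = v_i − Σ_{j<i} ((v_i · u_j) / (u_j · u_j)) · u_j.

Step by step this gives:
  u_1 = (3, 3, -1)
  u_2 = (-54/19, 41/19, -39/19)
  u_3 = (-76/161, 171/161, 285/161)

Orthogonality check:
  u_2 · u_1 = 0 (should be 0)
  u_3 · u_1 = 0 (should be 0)
  u_3 · u_2 = 0 (should be 0)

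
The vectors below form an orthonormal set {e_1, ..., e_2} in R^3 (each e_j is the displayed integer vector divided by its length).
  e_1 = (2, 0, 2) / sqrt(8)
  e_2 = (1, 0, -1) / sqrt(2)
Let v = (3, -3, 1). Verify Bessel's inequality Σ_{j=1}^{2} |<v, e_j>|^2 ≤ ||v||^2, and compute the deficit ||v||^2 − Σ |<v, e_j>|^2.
Σ |<v, e_j>|^2 = 10; ||v||^2 = 19; deficit = 9

Write each e_j = u_j / sqrt(<u_j, u_j>) where u_j is the displayed integer vector. Then <v, e_j> = <v, u_j> / sqrt(<u_j, u_j>), so |<v, e_j>|^2 = <v, u_j>^2 / <u_j, u_j>.
Coefficients: <v, e_1> = 8/sqrt(8), <v, e_2> = 2/sqrt(2).
Square and sum: Σ |<v, e_j>|^2 = 10.
Compute ||v||^2 = v·v = 19.
Deficit = 19 − 10 = 9 ≥ 0, confirming Bessel's inequality. (The deficit equals ||v − Σ <v,e_j> e_j||^2, the squared distance from v to span{e_j}.)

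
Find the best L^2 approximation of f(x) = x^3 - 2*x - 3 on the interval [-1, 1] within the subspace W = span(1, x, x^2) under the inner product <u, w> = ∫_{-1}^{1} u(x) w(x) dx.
g(x) = -7*x/5 - 3

The best approximation g ∈ W is the orthogonal projection of f onto W. Writing g = a_0 + a_1 x + a_2 x^2, the coefficients solve the normal equations G · a = b where
  G_{ij} = <φ_i, φ_j> and b_i = <f, φ_i>, with φ_0 = 1, φ_1 = x, φ_2 = x^2.
G =
  [2, 0, 2/3]
  [0, 2/3, 0]
  [2/3, 0, 2/5],
b = (-6, -14/15, -2).
Solving gives a_0 = -3, a_1 = -7/5, a_2 = 0, so
  g(x) = -7*x/5 - 3.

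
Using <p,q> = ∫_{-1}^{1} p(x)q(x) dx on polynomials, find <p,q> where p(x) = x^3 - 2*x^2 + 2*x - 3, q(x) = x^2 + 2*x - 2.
<p,q> = 46/3

Expand the product: p(x)·q(x) = x^5 - 4*x^3 + 5*x^2 - 10*x + 6.
∫_{-1}^{1} of each monomial x^k gives [2/(k+1) if k even, 0 if k odd]. Integrating term-by-term (or equivalently evaluating the antiderivative F(x) = x^6/6 - x^4 + 5*x^3/3 - 5*x^2 + 6*x at the endpoints):
  F(1) − F(−1) = 11/6 − (-27/2) = 46/3.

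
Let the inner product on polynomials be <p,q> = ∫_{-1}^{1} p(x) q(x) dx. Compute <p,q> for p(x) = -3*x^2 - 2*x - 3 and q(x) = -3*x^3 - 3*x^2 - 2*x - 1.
<p,q> = 68/3

Expand the product: p(x)·q(x) = 9*x^5 + 15*x^4 + 21*x^3 + 16*x^2 + 8*x + 3.
∫_{-1}^{1} of each monomial x^k gives [2/(k+1) if k even, 0 if k odd]. Integrating term-by-term (or equivalently evaluating the antiderivative F(x) = 3*x^6/2 + 3*x^5 + 21*x^4/4 + 16*x^3/3 + 4*x^2 + 3*x at the endpoints):
  F(1) − F(−1) = 265/12 − (-7/12) = 68/3.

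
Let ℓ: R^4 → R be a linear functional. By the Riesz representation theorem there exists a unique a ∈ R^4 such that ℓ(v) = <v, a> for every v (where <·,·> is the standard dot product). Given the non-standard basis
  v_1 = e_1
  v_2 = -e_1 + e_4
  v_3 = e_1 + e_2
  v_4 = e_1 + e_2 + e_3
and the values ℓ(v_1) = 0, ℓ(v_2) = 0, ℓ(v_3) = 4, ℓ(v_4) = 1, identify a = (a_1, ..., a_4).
a = (0, 4, -3, 0)

Write a = (a_1, ..., a_4) in the standard basis. For each basis vector v_i, ℓ(v_i) = <v_i, a> is a linear equation in the a_j's. Collect the n equations into a matrix system V a = ℓ, where row i of V is v_i (expressed in the standard basis). Since V is invertible (lower-triangular with 1s on the diagonal, up to permutation), solve by back-substitution:
  V =
[[1, 0, 0, 0],
 [-1, 0, 0, 1],
 [1, 1, 0, 0],
 [1, 1, 1, 0]]
  V a = (0, 0, 4, 1)
Solving gives a = (0, 4, -3, 0).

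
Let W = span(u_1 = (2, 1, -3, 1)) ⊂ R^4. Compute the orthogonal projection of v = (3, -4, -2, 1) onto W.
proj_W(v) = (6/5, 3/5, -9/5, 3/5)

Set up U = [u_1 | ... | u_1] ∈ R^(4×1). The projector onto W = col(U) is P = U (U^T U)^(-1) U^T.
Compute U^T U =
  [15],
and U^T v = (9).
Solve U^T U · c = U^T v for the coefficients: c = (3/5). The projection is proj_W(v) = U c.
Check: (v - proj_W(v)) · u_1 = 0  (should be 0).
Result: proj_W(v) = (6/5, 3/5, -9/5, 3/5).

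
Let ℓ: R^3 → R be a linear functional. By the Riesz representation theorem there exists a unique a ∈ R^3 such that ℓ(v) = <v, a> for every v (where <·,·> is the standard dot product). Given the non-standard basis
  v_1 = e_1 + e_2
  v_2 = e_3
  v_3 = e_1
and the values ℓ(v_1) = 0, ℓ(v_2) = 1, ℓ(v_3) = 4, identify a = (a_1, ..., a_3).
a = (4, -4, 1)

Write a = (a_1, ..., a_3) in the standard basis. For each basis vector v_i, ℓ(v_i) = <v_i, a> is a linear equation in the a_j's. Collect the n equations into a matrix system V a = ℓ, where row i of V is v_i (expressed in the standard basis). Since V is invertible (lower-triangular with 1s on the diagonal, up to permutation), solve by back-substitution:
  V =
[[1, 1, 0],
 [0, 0, 1],
 [1, 0, 0]]
  V a = (0, 1, 4)
Solving gives a = (4, -4, 1).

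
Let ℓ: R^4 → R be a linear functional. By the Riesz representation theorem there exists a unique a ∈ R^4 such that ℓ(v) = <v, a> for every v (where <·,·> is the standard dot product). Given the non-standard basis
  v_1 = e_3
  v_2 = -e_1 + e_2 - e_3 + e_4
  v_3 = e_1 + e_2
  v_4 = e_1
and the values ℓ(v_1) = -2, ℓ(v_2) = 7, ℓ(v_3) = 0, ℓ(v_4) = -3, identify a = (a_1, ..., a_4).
a = (-3, 3, -2, -1)

Write a = (a_1, ..., a_4) in the standard basis. For each basis vector v_i, ℓ(v_i) = <v_i, a> is a linear equation in the a_j's. Collect the n equations into a matrix system V a = ℓ, where row i of V is v_i (expressed in the standard basis). Since V is invertible (lower-triangular with 1s on the diagonal, up to permutation), solve by back-substitution:
  V =
[[0, 0, 1, 0],
 [-1, 1, -1, 1],
 [1, 1, 0, 0],
 [1, 0, 0, 0]]
  V a = (-2, 7, 0, -3)
Solving gives a = (-3, 3, -2, -1).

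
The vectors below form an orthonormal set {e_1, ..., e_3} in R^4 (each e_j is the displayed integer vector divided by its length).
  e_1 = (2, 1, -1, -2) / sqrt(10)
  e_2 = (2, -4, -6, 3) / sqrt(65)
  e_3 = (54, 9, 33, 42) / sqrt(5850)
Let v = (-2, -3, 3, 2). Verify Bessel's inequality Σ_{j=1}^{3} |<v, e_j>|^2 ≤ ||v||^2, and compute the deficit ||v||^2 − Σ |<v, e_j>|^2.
Σ |<v, e_j>|^2 = 506/25; ||v||^2 = 26; deficit = 144/25

Write each e_j = u_j / sqrt(<u_j, u_j>) where u_j is the displayed integer vector. Then <v, e_j> = <v, u_j> / sqrt(<u_j, u_j>), so |<v, e_j>|^2 = <v, u_j>^2 / <u_j, u_j>.
Coefficients: <v, e_1> = -14/sqrt(10), <v, e_2> = -4/sqrt(65), <v, e_3> = 48/sqrt(5850).
Square and sum: Σ |<v, e_j>|^2 = 506/25.
Compute ||v||^2 = v·v = 26.
Deficit = 26 − 506/25 = 144/25 ≥ 0, confirming Bessel's inequality. (The deficit equals ||v − Σ <v,e_j> e_j||^2, the squared distance from v to span{e_j}.)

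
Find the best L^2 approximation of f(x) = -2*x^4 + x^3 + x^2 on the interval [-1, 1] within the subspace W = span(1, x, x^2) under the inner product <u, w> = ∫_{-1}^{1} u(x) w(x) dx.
g(x) = -5*x^2/7 + 3*x/5 + 6/35

The best approximation g ∈ W is the orthogonal projection of f onto W. Writing g = a_0 + a_1 x + a_2 x^2, the coefficients solve the normal equations G · a = b where
  G_{ij} = <φ_i, φ_j> and b_i = <f, φ_i>, with φ_0 = 1, φ_1 = x, φ_2 = x^2.
G =
  [2, 0, 2/3]
  [0, 2/3, 0]
  [2/3, 0, 2/5],
b = (-2/15, 2/5, -6/35).
Solving gives a_0 = 6/35, a_1 = 3/5, a_2 = -5/7, so
  g(x) = -5*x^2/7 + 3*x/5 + 6/35.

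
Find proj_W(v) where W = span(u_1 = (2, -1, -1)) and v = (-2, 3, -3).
proj_W(v) = (-4/3, 2/3, 2/3)

Set up U = [u_1 | ... | u_1] ∈ R^(3×1). The projector onto W = col(U) is P = U (U^T U)^(-1) U^T.
Compute U^T U =
  [6],
and U^T v = (-4).
Solve U^T U · c = U^T v for the coefficients: c = (-2/3). The projection is proj_W(v) = U c.
Check: (v - proj_W(v)) · u_1 = 0  (should be 0).
Result: proj_W(v) = (-4/3, 2/3, 2/3).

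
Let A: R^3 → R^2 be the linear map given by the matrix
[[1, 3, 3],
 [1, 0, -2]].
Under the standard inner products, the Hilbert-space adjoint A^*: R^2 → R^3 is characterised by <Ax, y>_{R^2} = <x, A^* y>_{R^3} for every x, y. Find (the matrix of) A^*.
A^* = A^T =
[[1, 1],
 [3, 0],
 [3, -2]]

For real matrices with standard dot products, the defining identity <Ax, y> = <x, A^* y> gives (Ax)^T y = x^T (A^*) y, i.e. x^T A^T y = x^T (A^*) y. Since this holds for all x, y, we must have A^* = A^T. Therefore
A^* =
[[1, 1],
 [3, 0],
 [3, -2]].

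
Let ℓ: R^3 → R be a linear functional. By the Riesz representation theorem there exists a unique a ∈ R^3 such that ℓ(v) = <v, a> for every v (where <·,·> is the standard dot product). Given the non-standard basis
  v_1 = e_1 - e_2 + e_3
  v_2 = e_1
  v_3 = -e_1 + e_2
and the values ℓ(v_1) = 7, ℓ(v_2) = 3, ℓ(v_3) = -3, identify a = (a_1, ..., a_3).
a = (3, 0, 4)

Write a = (a_1, ..., a_3) in the standard basis. For each basis vector v_i, ℓ(v_i) = <v_i, a> is a linear equation in the a_j's. Collect the n equations into a matrix system V a = ℓ, where row i of V is v_i (expressed in the standard basis). Since V is invertible (lower-triangular with 1s on the diagonal, up to permutation), solve by back-substitution:
  V =
[[1, -1, 1],
 [1, 0, 0],
 [-1, 1, 0]]
  V a = (7, 3, -3)
Solving gives a = (3, 0, 4).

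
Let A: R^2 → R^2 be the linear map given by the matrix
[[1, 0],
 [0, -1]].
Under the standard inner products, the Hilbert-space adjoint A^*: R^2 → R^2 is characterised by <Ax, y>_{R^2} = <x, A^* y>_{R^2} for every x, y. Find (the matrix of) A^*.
A^* = A^T =
[[1, 0],
 [0, -1]]

For real matrices with standard dot products, the defining identity <Ax, y> = <x, A^* y> gives (Ax)^T y = x^T (A^*) y, i.e. x^T A^T y = x^T (A^*) y. Since this holds for all x, y, we must have A^* = A^T. Therefore
A^* =
[[1, 0],
 [0, -1]].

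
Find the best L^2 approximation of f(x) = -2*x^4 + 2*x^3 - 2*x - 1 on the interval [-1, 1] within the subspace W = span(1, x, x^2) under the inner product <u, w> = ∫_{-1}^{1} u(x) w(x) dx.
g(x) = -12*x^2/7 - 4*x/5 - 29/35

The best approximation g ∈ W is the orthogonal projection of f onto W. Writing g = a_0 + a_1 x + a_2 x^2, the coefficients solve the normal equations G · a = b where
  G_{ij} = <φ_i, φ_j> and b_i = <f, φ_i>, with φ_0 = 1, φ_1 = x, φ_2 = x^2.
G =
  [2, 0, 2/3]
  [0, 2/3, 0]
  [2/3, 0, 2/5],
b = (-14/5, -8/15, -26/21).
Solving gives a_0 = -29/35, a_1 = -4/5, a_2 = -12/7, so
  g(x) = -12*x^2/7 - 4*x/5 - 29/35.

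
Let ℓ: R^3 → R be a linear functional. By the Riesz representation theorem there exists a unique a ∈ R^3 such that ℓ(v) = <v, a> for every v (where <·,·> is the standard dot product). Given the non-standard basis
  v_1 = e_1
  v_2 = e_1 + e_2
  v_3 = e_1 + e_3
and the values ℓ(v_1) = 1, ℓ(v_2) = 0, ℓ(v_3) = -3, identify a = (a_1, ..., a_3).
a = (1, -1, -4)

Write a = (a_1, ..., a_3) in the standard basis. For each basis vector v_i, ℓ(v_i) = <v_i, a> is a linear equation in the a_j's. Collect the n equations into a matrix system V a = ℓ, where row i of V is v_i (expressed in the standard basis). Since V is invertible (lower-triangular with 1s on the diagonal, up to permutation), solve by back-substitution:
  V =
[[1, 0, 0],
 [1, 1, 0],
 [1, 0, 1]]
  V a = (1, 0, -3)
Solving gives a = (1, -1, -4).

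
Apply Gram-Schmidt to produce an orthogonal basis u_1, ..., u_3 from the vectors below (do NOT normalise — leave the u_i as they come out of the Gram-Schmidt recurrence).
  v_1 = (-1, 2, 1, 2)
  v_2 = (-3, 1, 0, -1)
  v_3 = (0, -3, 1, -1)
Orthogonal basis:
  u_1 = (-1, 2, 1, 2)
  u_2 = (-27/10, 2/5, -3/10, -8/5)
  u_3 = (-68/101, -162/101, 172/101, 42/101)

Apply the Gram-Schmidt recurrence
  u_1 = v_1
  u_i = v_i − Σ_{j<i} ((v_i · u_j) / (u_j · u_j)) · u_j.

Step by step this gives:
  u_1 = (-1, 2, 1, 2)
  u_2 = (-27/10, 2/5, -3/10, -8/5)
  u_3 = (-68/101, -162/101, 172/101, 42/101)

Orthogonality check:
  u_2 · u_1 = 0 (should be 0)
  u_3 · u_1 = 0 (should be 0)
  u_3 · u_2 = 0 (should be 0)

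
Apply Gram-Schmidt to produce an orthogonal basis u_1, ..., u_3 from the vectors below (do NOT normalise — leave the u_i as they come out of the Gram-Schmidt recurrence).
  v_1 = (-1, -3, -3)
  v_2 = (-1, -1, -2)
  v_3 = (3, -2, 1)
Orthogonal basis:
  u_1 = (-1, -3, -3)
  u_2 = (-9/19, 11/19, -8/19)
  u_3 = (15/14, 5/14, -5/7)

Apply the Gram-Schmidt recurrence
  u_1 = v_1
  u_i = v_i − Σ_{j<i} ((v_i · u_j) / (u_j · u_j)) · u_j.

Step by step this gives:
  u_1 = (-1, -3, -3)
  u_2 = (-9/19, 11/19, -8/19)
  u_3 = (15/14, 5/14, -5/7)

Orthogonality check:
  u_2 · u_1 = 0 (should be 0)
  u_3 · u_1 = 0 (should be 0)
  u_3 · u_2 = 0 (should be 0)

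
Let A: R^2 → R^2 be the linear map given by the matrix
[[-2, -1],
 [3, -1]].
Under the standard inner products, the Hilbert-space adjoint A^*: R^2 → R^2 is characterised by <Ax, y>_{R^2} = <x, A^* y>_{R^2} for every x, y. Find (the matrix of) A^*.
A^* = A^T =
[[-2, 3],
 [-1, -1]]

For real matrices with standard dot products, the defining identity <Ax, y> = <x, A^* y> gives (Ax)^T y = x^T (A^*) y, i.e. x^T A^T y = x^T (A^*) y. Since this holds for all x, y, we must have A^* = A^T. Therefore
A^* =
[[-2, 3],
 [-1, -1]].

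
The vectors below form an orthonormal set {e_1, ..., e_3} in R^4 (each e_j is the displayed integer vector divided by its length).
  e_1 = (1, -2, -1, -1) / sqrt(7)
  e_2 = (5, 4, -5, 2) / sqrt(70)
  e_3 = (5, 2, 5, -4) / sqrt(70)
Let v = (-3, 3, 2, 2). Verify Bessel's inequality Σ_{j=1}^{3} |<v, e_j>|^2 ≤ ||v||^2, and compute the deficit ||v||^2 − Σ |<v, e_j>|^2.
Σ |<v, e_j>|^2 = 26; ||v||^2 = 26; deficit = 0

Write each e_j = u_j / sqrt(<u_j, u_j>) where u_j is the displayed integer vector. Then <v, e_j> = <v, u_j> / sqrt(<u_j, u_j>), so |<v, e_j>|^2 = <v, u_j>^2 / <u_j, u_j>.
Coefficients: <v, e_1> = -13/sqrt(7), <v, e_2> = -9/sqrt(70), <v, e_3> = -7/sqrt(70).
Square and sum: Σ |<v, e_j>|^2 = 26.
Compute ||v||^2 = v·v = 26.
Deficit = 26 − 26 = 0 ≥ 0, confirming Bessel's inequality. (The deficit equals ||v − Σ <v,e_j> e_j||^2, the squared distance from v to span{e_j}.)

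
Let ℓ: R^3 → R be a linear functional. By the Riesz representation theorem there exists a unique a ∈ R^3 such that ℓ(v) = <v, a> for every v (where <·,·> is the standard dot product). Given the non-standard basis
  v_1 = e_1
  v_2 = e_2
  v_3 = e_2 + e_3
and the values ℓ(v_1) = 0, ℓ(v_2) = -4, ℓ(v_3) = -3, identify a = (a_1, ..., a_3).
a = (0, -4, 1)

Write a = (a_1, ..., a_3) in the standard basis. For each basis vector v_i, ℓ(v_i) = <v_i, a> is a linear equation in the a_j's. Collect the n equations into a matrix system V a = ℓ, where row i of V is v_i (expressed in the standard basis). Since V is invertible (lower-triangular with 1s on the diagonal, up to permutation), solve by back-substitution:
  V =
[[1, 0, 0],
 [0, 1, 0],
 [0, 1, 1]]
  V a = (0, -4, -3)
Solving gives a = (0, -4, 1).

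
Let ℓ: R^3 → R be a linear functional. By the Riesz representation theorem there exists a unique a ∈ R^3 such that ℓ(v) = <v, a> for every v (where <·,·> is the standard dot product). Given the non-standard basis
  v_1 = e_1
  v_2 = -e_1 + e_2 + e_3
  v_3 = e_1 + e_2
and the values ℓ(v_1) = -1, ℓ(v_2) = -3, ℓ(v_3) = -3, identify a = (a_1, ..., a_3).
a = (-1, -2, -2)

Write a = (a_1, ..., a_3) in the standard basis. For each basis vector v_i, ℓ(v_i) = <v_i, a> is a linear equation in the a_j's. Collect the n equations into a matrix system V a = ℓ, where row i of V is v_i (expressed in the standard basis). Since V is invertible (lower-triangular with 1s on the diagonal, up to permutation), solve by back-substitution:
  V =
[[1, 0, 0],
 [-1, 1, 1],
 [1, 1, 0]]
  V a = (-1, -3, -3)
Solving gives a = (-1, -2, -2).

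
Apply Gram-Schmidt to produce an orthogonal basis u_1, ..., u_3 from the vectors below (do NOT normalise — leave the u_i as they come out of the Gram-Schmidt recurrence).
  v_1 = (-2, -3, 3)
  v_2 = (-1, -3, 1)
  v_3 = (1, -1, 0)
Orthogonal basis:
  u_1 = (-2, -3, 3)
  u_2 = (3/11, -12/11, -10/11)
  u_3 = (21/23, -7/46, 21/46)

Apply the Gram-Schmidt recurrence
  u_1 = v_1
  u_i = v_i − Σ_{j<i} ((v_i · u_j) / (u_j · u_j)) · u_j.

Step by step this gives:
  u_1 = (-2, -3, 3)
  u_2 = (3/11, -12/11, -10/11)
  u_3 = (21/23, -7/46, 21/46)

Orthogonality check:
  u_2 · u_1 = 0 (should be 0)
  u_3 · u_1 = 0 (should be 0)
  u_3 · u_2 = 0 (should be 0)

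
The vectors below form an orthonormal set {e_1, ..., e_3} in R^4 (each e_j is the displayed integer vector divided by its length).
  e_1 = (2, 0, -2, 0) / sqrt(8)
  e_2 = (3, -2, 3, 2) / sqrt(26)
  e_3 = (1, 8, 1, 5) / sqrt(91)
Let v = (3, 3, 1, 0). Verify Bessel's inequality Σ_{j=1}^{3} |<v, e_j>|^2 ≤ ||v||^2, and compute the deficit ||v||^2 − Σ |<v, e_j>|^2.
Σ |<v, e_j>|^2 = 12; ||v||^2 = 19; deficit = 7

Write each e_j = u_j / sqrt(<u_j, u_j>) where u_j is the displayed integer vector. Then <v, e_j> = <v, u_j> / sqrt(<u_j, u_j>), so |<v, e_j>|^2 = <v, u_j>^2 / <u_j, u_j>.
Coefficients: <v, e_1> = 4/sqrt(8), <v, e_2> = 6/sqrt(26), <v, e_3> = 28/sqrt(91).
Square and sum: Σ |<v, e_j>|^2 = 12.
Compute ||v||^2 = v·v = 19.
Deficit = 19 − 12 = 7 ≥ 0, confirming Bessel's inequality. (The deficit equals ||v − Σ <v,e_j> e_j||^2, the squared distance from v to span{e_j}.)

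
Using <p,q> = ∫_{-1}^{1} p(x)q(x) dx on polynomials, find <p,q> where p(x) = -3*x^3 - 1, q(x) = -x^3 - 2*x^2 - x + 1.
<p,q> = 146/105

Expand the product: p(x)·q(x) = 3*x^6 + 6*x^5 + 3*x^4 - 2*x^3 + 2*x^2 + x - 1.
∫_{-1}^{1} of each monomial x^k gives [2/(k+1) if k even, 0 if k odd]. Integrating term-by-term (or equivalently evaluating the antiderivative F(x) = 3*x^7/7 + x^6 + 3*x^5/5 - x^4/2 + 2*x^3/3 + x^2/2 - x at the endpoints):
  F(1) − F(−1) = 178/105 − (32/105) = 146/105.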